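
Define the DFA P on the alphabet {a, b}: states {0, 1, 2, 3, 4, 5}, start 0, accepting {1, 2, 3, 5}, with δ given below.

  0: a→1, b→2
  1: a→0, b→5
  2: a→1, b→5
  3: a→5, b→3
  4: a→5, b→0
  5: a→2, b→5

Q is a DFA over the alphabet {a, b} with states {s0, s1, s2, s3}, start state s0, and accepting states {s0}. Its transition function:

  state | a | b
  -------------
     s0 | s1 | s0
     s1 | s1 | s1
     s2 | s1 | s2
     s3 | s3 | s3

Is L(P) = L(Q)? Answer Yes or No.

No

The string a is accepted by P but rejected by Q.
So L(P) ≠ L(Q).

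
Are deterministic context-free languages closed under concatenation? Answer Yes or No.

Take L₁ = {ε, c} (finite, hence regular and DCFL) and L₂ = {c aⁿbⁿ : n≥0} ∪ {cc aⁿb²ⁿ : n≥0} (a DCFL: the number of leading c's tells the DPDA whether to pop one stack symbol per b or per two b's). Then L₁L₂ ∩ cca⁺b* = {cc aⁿbⁿ : n≥1} ∪ {cc aⁿb²ⁿ : n≥1}. If L₁L₂ were a DCFL, so would be this intersection with a regular set, and a DPDA for it started from its configuration after reading cc would accept {aⁿbⁿ : n≥1} ∪ {aⁿb²ⁿ : n≥1}, which no deterministic PDA accepts (a DPDA for it would have a single run on aⁿb²ⁿ, accepting after the prefix aⁿbⁿ and accepting again after n more b's; an ordinary PDA that simulates it on a's and b's and, at any moment when it is accepting, may switch to reading only a fresh letter d while feeding each d to the simulation as a b, would accept aⁱbʲdᵏ (k≥1) exactly when both aⁱbʲ and aⁱbʲ⁺ᵏ are in the language, i.e. its language intersected with the regular set a*b*d⁺ would be exactly {aⁿbⁿdⁿ : n≥1} — impossible, since context-free languages are closed under intersection with regular sets and {aⁿbⁿdⁿ} is not context-free). Hence L₁L₂ is not a DCFL.

No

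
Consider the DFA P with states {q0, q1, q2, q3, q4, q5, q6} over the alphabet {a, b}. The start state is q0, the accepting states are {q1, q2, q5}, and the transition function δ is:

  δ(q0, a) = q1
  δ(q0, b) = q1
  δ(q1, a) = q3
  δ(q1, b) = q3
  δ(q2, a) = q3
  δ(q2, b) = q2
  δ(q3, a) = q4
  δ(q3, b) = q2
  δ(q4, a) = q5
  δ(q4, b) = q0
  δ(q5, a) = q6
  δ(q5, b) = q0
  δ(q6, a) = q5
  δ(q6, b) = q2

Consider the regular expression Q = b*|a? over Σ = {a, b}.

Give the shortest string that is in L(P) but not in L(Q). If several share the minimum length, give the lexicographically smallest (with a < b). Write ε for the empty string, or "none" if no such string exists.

The string aab is accepted by P but not by Q.
No shorter string lies in the difference, and aab is the lexicographically first length-3 string in L(P) \ L(Q).

aab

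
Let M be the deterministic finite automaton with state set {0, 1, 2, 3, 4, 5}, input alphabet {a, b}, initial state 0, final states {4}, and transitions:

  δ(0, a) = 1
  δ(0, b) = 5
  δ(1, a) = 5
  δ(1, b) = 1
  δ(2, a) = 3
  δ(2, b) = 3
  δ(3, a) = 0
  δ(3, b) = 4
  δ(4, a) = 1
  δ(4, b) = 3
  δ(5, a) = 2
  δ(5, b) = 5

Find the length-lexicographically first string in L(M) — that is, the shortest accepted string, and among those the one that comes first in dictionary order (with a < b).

A breadth-first search from 0 reaches an accepting state first via the path 0 → 5 → 2 → 3 → 4 on input baab.
No string of length < 4 is accepted (BFS exhausts all shorter strings without reaching an accepting state), and baab is the lexicographically least accepting string of length 4.

baab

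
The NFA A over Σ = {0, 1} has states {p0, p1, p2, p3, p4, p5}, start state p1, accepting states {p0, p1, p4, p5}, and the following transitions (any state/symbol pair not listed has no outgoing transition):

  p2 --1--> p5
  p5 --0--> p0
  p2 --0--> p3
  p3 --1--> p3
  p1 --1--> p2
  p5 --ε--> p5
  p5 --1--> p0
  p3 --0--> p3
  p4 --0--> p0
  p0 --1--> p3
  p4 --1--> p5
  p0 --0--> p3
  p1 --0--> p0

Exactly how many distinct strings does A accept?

The useful subgraph on states {p0, p1, p2, p5} is acyclic, so L(A) is finite; the longest accepting path visits 4 useful states, giving maximum string length 3.
Counting accepting paths from p1 by length: 1 of length 0, 1 of length 1, 1 of length 2, 2 of length 3. Total 5.

5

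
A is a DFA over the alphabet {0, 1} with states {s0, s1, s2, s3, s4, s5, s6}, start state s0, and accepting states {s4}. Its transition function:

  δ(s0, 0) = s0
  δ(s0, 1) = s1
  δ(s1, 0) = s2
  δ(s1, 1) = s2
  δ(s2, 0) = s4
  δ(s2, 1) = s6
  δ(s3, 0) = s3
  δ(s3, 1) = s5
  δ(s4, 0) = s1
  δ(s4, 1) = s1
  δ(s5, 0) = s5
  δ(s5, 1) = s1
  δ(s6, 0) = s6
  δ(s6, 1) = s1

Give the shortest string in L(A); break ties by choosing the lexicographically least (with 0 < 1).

A breadth-first search from s0 reaches an accepting state first via the path s0 → s1 → s2 → s4 on input 100.
No string of length < 3 is accepted (BFS exhausts all shorter strings without reaching an accepting state), and 100 is the lexicographically least accepting string of length 3.

100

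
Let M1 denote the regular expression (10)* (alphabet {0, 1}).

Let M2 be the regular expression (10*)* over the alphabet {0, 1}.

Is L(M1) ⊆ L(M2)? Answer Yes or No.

Yes

Converting the expression M1 to a DFA (subset construction, then merging equivalent states) gives the minimal DFA with states {r0, r1, r2}, start state r0, accepting states {r0} and transitions r0: 0→r1, 1→r2; r1: 0→r1, 1→r1; r2: 0→r0, 1→r1.
Converting the expression M2 to a DFA (subset construction, then merging equivalent states) gives the minimal DFA with states {t0, t1, t2}, start state t0, accepting states {t0, t2} and transitions t0: 0→t1, 1→t2; t1: 0→t1, 1→t1; t2: 0→t2, 1→t2.
Exploring the product automaton M1 × M2 from the start pair (r0, t0), following both machines on each input symbol, reaches 5 state pairs: (r0, t0), (r1, t1), (r2, t2), (r0, t2), (r1, t2).
M1 accepts in {r0} and M2 accepts in {t0, t2}. The reachable pairs whose M1-component is accepting are (r0, t0), (r0, t2); in each of them the M2-component is accepting too, so the product for L(M1) \ L(M2) (M1-component accepting, M2-component rejecting) has no reachable accepting pair and the difference is empty.
Hence every string in L(M1) is also in L(M2).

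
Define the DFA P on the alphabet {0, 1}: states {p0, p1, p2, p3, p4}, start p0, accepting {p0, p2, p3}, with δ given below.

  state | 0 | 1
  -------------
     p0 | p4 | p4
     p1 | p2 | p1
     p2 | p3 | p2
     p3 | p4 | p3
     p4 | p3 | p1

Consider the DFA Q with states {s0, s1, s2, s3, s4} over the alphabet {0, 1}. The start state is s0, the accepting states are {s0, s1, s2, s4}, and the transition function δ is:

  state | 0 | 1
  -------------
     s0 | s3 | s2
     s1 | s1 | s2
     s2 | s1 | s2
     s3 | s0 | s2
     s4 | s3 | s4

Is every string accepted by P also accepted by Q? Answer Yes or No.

Exploring the product automaton P × Q from the start pair (p0, s0), following both machines on each input symbol, reaches 10 state pairs: (p0, s0), (p4, s3), (p4, s2), (p3, s0), (p1, s2), (p3, s1), (p3, s2), (p2, s1), (p4, s1), (p2, s2).
P accepts in {p0, p2, p3} and Q accepts in {s0, s1, s2, s4}. The reachable pairs whose P-component is accepting are (p0, s0), (p3, s0), (p3, s1), (p3, s2), (p2, s1), (p2, s2); in each of them the Q-component is accepting too, so the product for L(P) \ L(Q) (P-component accepting, Q-component rejecting) has no reachable accepting pair and the difference is empty.
Hence every string in L(P) is also in L(Q).

Yes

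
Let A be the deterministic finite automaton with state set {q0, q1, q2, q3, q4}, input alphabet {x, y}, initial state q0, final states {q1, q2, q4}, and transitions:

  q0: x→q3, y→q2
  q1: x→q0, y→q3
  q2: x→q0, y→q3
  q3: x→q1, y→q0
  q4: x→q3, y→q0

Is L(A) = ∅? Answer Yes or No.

The string y is accepted: the run q0 → q2 ends in the accepting state q2.
Since at least one string is accepted, L(A) is not empty.

No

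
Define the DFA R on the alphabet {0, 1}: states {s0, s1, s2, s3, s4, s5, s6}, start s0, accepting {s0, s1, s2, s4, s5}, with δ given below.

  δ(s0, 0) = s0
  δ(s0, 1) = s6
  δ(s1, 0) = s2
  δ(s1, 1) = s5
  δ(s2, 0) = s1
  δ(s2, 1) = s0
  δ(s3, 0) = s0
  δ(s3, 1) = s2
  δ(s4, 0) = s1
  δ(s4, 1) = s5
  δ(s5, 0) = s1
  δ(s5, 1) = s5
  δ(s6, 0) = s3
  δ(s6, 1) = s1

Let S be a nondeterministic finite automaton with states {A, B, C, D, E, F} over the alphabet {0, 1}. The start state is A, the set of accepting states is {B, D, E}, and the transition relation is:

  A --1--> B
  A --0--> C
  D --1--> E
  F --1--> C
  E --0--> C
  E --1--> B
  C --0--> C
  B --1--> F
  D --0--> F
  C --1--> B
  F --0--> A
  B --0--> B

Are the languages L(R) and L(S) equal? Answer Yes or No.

The empty string ε is accepted by R but rejected by S.
So L(R) ≠ L(S).

No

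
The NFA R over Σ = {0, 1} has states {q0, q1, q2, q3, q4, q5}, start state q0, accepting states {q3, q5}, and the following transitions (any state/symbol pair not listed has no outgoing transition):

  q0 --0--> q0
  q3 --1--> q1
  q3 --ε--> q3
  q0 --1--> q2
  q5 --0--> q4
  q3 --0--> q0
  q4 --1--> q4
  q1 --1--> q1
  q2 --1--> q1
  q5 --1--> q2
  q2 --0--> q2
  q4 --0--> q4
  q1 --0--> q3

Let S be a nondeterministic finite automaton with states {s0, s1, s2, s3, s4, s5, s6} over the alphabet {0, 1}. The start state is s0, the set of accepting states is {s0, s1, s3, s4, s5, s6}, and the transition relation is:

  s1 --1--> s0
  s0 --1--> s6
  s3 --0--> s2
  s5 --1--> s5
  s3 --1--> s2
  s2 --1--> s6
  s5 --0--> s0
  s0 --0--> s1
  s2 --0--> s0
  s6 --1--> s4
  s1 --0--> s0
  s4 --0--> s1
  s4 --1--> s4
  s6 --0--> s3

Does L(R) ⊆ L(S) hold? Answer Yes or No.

Yes

Exploring the product automaton R × S from the start pair (q0, s0), following both machines on each input symbol, reaches 15 state pairs: (q0, s0), (q0, s1), (q2, s6), (q2, s0), (q2, s3), (q1, s4), (q2, s1), (q1, s6), (q2, s2), (q1, s2), (q3, s1), (q1, s0), (q3, s3), (q3, s0), (q0, s2).
R accepts in {q3, q5} and S accepts in {s0, s1, s3, s4, s5, s6}. The reachable pairs whose R-component is accepting are (q3, s1), (q3, s3), (q3, s0); in each of them the S-component is accepting too, so the product for L(R) \ L(S) (R-component accepting, S-component rejecting) has no reachable accepting pair and the difference is empty.
Hence every string in L(R) is also in L(S).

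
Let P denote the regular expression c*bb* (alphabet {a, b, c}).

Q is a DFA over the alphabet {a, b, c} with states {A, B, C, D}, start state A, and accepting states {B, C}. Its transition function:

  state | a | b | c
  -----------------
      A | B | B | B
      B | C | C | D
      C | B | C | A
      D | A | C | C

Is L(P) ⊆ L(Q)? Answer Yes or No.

Yes

Converting the expression P to a DFA (subset construction, then merging equivalent states) gives the minimal DFA with states {p0, p1, p2}, start state p0, accepting states {p2} and transitions p0: a→p1, b→p2, c→p0; p1: a→p1, b→p1, c→p1; p2: a→p1, b→p2, c→p1.
Exploring the product automaton P × Q from the start pair (p0, A), following both machines on each input symbol, reaches 10 state pairs: (p0, A), (p1, B), (p2, B), (p0, B), (p1, C), (p1, D), (p2, C), (p0, D), (p1, A), (p0, C).
P accepts in {p2} and Q accepts in {B, C}. The reachable pairs whose P-component is accepting are (p2, B), (p2, C); in each of them the Q-component is accepting too, so the product for L(P) \ L(Q) (P-component accepting, Q-component rejecting) has no reachable accepting pair and the difference is empty.
Hence every string in L(P) is also in L(Q).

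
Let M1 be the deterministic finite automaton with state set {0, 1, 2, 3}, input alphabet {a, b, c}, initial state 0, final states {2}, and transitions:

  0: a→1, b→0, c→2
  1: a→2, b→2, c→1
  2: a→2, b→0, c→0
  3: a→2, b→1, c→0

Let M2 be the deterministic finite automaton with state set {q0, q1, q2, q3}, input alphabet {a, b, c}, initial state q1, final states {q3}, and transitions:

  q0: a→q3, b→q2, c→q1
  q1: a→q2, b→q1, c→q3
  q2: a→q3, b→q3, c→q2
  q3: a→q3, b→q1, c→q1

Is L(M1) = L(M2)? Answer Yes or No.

Exploring the product automaton M1 × M2 from the start pair (0, q1), following both machines on each input symbol, reaches 3 state pairs: (0, q1), (1, q2), (2, q3).
M1 accepts in {2} and M2 accepts in {q3}. In every reachable pair the two components are either both accepting — (2, q3) — or both non-accepting, so no string is accepted by exactly one of the machines: L(M1) \ L(M2) and L(M2) \ L(M1) are both empty.
Hence every string is accepted by M1 iff it is accepted by M2, and the two languages coincide.

Yes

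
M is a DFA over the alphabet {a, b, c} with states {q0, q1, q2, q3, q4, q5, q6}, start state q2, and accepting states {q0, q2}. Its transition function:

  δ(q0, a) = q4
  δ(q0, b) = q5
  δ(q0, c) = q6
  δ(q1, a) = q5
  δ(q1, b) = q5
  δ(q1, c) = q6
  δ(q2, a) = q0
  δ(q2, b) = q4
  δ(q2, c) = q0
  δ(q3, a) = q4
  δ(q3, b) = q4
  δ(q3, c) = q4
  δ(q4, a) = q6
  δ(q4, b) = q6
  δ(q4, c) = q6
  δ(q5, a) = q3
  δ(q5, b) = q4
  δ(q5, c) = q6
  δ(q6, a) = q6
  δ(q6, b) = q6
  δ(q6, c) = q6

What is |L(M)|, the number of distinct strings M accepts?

The useful subgraph on states {q0, q2} is acyclic, so L(M) is finite; the longest accepting path visits 2 useful states, giving maximum string length 1.
Counting accepting paths from q2 by length: 1 of length 0, 2 of length 1. Total 3.

3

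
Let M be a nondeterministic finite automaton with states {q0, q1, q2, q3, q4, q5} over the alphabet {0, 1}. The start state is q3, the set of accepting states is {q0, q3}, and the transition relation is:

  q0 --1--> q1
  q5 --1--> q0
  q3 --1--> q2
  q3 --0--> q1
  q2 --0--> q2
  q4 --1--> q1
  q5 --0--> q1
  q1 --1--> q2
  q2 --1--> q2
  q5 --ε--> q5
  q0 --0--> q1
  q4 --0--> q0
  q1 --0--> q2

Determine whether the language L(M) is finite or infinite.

The useful states (reachable from q3 and able to reach an accepting state) are {q3}.
Restricted to these states the transition graph has no cycle, so every accepting path has bounded length and L is finite.

finite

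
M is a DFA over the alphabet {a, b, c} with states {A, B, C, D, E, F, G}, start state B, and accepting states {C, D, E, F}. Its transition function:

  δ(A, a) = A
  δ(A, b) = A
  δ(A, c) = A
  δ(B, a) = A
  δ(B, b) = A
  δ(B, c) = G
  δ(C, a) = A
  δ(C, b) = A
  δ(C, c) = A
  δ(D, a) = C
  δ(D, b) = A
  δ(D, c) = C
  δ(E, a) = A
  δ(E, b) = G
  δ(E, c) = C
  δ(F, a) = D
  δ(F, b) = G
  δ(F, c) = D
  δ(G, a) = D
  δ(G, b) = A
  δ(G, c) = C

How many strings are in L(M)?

The useful subgraph on states {B, C, D, G} is acyclic, so L(M) is finite; the longest accepting path visits 4 useful states, giving maximum string length 3.
Counting accepting paths from B by length: 2 of length 2, 2 of length 3. Total 4.

4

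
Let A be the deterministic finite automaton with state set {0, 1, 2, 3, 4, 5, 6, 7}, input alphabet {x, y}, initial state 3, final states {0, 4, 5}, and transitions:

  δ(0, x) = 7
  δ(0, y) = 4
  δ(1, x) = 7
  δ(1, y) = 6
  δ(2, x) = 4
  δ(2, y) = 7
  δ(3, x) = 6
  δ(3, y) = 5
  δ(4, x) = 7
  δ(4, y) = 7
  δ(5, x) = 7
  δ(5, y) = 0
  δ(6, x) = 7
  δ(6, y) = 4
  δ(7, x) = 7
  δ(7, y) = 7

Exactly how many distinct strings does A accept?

The useful subgraph on states {0, 3, 4, 5, 6} is acyclic, so L(A) is finite; the longest accepting path visits 4 useful states, giving maximum string length 3.
Counting accepting paths from 3 by length: 1 of length 1, 2 of length 2, 1 of length 3. Total 4.

4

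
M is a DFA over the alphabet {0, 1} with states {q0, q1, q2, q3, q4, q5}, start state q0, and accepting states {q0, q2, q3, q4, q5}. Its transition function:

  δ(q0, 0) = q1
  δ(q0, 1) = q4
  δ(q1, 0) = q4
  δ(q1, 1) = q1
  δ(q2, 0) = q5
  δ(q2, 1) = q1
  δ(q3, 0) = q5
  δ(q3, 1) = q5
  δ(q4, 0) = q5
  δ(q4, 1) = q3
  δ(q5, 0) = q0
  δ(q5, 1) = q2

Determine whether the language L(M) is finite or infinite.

infinite

State q1 is reachable from the start and can reach an accepting state, and it lies on the cycle q1 → q1.
Traversing that cycle any number of times yields accepted strings of unbounded length, so the language is infinite.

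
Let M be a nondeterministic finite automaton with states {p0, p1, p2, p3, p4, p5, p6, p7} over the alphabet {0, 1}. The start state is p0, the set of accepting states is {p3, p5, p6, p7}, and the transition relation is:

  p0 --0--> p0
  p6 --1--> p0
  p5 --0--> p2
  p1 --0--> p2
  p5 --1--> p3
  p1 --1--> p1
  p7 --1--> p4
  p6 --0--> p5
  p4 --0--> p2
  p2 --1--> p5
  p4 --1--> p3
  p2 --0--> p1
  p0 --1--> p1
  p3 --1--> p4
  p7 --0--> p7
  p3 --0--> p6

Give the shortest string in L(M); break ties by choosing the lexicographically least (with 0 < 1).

A breadth-first search from p0 reaches an accepting state first via the path p0 → p1 → p2 → p5 on input 101.
No string of length < 3 is accepted (BFS exhausts all shorter strings without reaching an accepting state), and 101 is the lexicographically least accepting string of length 3.

101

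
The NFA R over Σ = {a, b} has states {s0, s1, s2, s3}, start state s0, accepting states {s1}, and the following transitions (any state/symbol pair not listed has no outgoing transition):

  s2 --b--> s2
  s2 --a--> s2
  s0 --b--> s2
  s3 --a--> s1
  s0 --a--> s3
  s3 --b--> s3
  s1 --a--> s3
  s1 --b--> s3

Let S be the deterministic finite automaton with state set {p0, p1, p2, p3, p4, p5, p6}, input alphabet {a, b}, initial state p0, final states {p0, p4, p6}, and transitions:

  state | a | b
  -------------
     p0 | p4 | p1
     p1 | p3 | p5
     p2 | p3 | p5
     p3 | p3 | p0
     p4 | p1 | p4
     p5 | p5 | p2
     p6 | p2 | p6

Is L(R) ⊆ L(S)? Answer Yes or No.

The string aa is in L(R) but not in L(S).
So L(R) ⊄ L(S).

No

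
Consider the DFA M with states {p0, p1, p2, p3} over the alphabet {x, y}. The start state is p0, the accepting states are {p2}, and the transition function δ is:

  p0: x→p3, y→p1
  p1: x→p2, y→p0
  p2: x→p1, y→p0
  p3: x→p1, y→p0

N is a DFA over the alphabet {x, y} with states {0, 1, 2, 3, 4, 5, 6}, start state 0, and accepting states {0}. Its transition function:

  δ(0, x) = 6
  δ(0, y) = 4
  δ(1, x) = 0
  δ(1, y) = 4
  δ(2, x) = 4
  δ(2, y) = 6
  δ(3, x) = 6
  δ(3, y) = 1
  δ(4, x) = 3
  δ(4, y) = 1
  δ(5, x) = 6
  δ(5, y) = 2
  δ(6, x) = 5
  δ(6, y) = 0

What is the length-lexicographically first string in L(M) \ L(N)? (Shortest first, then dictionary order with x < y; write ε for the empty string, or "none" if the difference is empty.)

yx

The string yx is accepted by M but not by N.
No shorter string lies in the difference, and yx is the lexicographically first length-2 string in L(M) \ L(N).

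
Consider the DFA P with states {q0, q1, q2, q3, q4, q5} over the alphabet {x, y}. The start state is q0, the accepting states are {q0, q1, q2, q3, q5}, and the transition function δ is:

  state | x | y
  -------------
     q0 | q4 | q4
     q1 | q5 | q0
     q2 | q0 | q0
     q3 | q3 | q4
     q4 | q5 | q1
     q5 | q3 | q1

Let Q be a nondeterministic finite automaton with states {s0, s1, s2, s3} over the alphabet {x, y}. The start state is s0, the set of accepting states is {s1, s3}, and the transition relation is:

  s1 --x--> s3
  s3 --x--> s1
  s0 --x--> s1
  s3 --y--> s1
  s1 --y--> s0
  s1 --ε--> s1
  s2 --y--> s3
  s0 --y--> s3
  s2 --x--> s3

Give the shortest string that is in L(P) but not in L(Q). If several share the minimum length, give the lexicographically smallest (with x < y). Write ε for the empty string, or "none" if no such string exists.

ε

The empty string ε is accepted by P but not by Q.
Since ε is the unique shortest string, it is the required witness.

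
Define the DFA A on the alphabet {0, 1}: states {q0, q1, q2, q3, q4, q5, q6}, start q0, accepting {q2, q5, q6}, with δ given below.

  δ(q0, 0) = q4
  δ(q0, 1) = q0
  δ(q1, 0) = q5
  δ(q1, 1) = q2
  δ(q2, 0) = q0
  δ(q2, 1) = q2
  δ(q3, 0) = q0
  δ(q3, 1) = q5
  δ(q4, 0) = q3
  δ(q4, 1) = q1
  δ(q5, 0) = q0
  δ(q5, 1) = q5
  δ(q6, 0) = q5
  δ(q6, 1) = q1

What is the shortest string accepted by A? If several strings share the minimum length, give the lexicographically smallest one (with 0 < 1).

001

A breadth-first search from q0 reaches an accepting state first via the path q0 → q4 → q3 → q5 on input 001.
No string of length < 3 is accepted (BFS exhausts all shorter strings without reaching an accepting state), and 001 is the lexicographically least accepting string of length 3.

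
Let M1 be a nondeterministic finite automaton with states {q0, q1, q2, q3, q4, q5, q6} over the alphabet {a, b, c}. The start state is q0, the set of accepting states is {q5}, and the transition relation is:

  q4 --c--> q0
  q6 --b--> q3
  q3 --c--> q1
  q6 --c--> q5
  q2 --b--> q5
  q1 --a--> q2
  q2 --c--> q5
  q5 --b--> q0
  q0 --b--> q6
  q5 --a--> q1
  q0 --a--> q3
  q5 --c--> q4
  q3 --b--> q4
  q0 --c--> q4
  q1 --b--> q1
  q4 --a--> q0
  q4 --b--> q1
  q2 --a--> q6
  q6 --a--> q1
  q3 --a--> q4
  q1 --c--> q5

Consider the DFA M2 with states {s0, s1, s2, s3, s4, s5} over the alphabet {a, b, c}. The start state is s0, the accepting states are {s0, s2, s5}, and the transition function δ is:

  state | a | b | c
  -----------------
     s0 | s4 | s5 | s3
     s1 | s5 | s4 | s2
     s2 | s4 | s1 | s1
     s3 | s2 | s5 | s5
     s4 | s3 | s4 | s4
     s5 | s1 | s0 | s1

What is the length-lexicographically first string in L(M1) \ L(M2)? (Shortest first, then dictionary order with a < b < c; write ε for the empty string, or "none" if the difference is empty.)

bc

The string bc is accepted by M1 but not by M2.
No shorter string lies in the difference, and bc is the lexicographically first length-2 string in L(M1) \ L(M2).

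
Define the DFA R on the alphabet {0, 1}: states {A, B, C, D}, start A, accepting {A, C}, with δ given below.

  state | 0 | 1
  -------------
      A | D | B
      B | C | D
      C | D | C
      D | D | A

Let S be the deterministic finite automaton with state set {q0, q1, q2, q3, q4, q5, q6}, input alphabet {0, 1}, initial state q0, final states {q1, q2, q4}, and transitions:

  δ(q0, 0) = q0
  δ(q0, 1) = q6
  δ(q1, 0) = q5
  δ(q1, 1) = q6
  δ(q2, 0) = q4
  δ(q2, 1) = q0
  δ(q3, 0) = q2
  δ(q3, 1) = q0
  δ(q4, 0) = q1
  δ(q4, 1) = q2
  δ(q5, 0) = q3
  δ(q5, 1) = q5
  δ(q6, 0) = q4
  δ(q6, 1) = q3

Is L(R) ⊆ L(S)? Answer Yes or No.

No

The empty string ε is in L(R) but not in L(S).
So L(R) ⊄ L(S).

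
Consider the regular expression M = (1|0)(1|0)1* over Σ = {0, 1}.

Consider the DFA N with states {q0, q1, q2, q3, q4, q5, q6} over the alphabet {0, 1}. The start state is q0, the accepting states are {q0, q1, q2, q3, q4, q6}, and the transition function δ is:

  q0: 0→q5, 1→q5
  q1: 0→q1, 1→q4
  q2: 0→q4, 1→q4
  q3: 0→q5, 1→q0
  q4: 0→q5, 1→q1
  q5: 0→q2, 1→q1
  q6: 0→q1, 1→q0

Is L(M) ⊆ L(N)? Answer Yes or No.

Converting the expression M to a DFA (subset construction, then merging equivalent states) gives the minimal DFA with states {m0, m1, m2, m3}, start state m0, accepting states {m2} and transitions m0: 0→m1, 1→m1; m1: 0→m2, 1→m2; m2: 0→m3, 1→m2; m3: 0→m3, 1→m3.
Exploring the product automaton M × N from the start pair (m0, q0), following both machines on each input symbol, reaches 9 state pairs: (m0, q0), (m1, q5), (m2, q2), (m2, q1), (m3, q4), (m2, q4), (m3, q1), (m3, q5), (m3, q2).
M accepts in {m2} and N accepts in {q0, q1, q2, q3, q4, q6}. The reachable pairs whose M-component is accepting are (m2, q2), (m2, q1), (m2, q4); in each of them the N-component is accepting too, so the product for L(M) \ L(N) (M-component accepting, N-component rejecting) has no reachable accepting pair and the difference is empty.
Hence every string in L(M) is also in L(N).

Yes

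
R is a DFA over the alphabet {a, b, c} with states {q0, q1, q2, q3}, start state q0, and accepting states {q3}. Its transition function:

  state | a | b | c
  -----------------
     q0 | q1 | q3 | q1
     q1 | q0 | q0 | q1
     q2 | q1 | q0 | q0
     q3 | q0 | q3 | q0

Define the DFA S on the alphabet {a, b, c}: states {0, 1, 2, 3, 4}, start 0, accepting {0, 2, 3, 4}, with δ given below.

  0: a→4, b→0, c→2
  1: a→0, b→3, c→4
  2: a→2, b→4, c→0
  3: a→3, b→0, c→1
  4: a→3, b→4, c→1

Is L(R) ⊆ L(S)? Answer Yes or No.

Exploring the product automaton R × S from the start pair (q0, 0), following both machines on each input symbol, reaches 13 state pairs: (q0, 0), (q1, 4), (q3, 0), (q1, 2), (q0, 3), (q0, 4), (q1, 1), (q0, 2), (q1, 0), (q1, 3), (q3, 4), (q0, 1), (q3, 3).
R accepts in {q3} and S accepts in {0, 2, 3, 4}. The reachable pairs whose R-component is accepting are (q3, 0), (q3, 4), (q3, 3); in each of them the S-component is accepting too, so the product for L(R) \ L(S) (R-component accepting, S-component rejecting) has no reachable accepting pair and the difference is empty.
Hence every string in L(R) is also in L(S).

Yes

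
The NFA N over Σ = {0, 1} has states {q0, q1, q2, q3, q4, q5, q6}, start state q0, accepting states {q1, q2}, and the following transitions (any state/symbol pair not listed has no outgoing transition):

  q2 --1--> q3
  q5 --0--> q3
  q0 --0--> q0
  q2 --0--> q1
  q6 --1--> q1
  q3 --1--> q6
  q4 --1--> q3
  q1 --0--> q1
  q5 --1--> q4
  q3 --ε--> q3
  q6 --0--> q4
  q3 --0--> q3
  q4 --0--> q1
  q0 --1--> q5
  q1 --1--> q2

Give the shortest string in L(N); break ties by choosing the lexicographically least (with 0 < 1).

A breadth-first search from q0 reaches an accepting state first via the path q0 → q5 → q4 → q1 on input 110.
No string of length < 3 is accepted (BFS exhausts all shorter strings without reaching an accepting state), and 110 is the lexicographically least accepting string of length 3.

110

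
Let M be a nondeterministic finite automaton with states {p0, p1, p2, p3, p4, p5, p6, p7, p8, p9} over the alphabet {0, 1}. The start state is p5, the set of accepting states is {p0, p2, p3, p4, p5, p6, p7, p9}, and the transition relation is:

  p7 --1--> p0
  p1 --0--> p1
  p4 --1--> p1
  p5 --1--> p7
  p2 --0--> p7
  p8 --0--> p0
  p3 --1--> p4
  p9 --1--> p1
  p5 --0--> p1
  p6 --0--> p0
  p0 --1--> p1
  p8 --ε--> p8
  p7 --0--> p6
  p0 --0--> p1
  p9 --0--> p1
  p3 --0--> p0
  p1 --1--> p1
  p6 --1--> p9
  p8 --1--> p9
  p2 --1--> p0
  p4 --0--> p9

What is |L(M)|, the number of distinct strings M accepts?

The useful subgraph on states {p0, p5, p6, p7, p9} is acyclic, so L(M) is finite; the longest accepting path visits 4 useful states, giving maximum string length 3.
Counting accepting paths from p5 by length: 1 of length 0, 1 of length 1, 2 of length 2, 2 of length 3. Total 6.

6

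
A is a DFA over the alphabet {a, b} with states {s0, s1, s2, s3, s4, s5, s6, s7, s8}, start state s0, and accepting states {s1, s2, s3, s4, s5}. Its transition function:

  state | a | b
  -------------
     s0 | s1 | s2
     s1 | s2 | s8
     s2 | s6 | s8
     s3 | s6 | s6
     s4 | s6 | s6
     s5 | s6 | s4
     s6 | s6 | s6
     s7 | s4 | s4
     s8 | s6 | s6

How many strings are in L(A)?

The useful subgraph on states {s0, s1, s2} is acyclic, so L(A) is finite; the longest accepting path visits 3 useful states, giving maximum string length 2.
Counting accepting paths from s0 by length: 2 of length 1, 1 of length 2. Total 3.

3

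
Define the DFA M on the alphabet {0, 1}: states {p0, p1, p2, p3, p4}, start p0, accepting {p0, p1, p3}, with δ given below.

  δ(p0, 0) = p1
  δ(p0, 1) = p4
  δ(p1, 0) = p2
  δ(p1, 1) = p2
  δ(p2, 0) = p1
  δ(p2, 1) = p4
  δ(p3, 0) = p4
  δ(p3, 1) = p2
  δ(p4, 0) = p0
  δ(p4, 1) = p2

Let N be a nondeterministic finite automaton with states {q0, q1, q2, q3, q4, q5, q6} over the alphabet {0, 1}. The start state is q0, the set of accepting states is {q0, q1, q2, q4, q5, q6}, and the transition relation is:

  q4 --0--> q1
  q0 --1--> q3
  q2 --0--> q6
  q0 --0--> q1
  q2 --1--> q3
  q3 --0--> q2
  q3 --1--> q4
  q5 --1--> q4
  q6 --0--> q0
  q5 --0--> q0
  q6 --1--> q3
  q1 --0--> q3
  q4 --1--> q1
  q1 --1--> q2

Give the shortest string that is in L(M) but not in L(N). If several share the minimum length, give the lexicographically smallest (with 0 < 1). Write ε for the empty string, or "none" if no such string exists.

The string 1110 is accepted by M but not by N.
No shorter string lies in the difference, and 1110 is the lexicographically first length-4 string in L(M) \ L(N).

1110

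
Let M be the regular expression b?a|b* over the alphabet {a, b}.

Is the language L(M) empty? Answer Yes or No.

The empty string ε matches the expression, so it belongs to L(M).
Since L(M) contains at least one string, it is not empty.

No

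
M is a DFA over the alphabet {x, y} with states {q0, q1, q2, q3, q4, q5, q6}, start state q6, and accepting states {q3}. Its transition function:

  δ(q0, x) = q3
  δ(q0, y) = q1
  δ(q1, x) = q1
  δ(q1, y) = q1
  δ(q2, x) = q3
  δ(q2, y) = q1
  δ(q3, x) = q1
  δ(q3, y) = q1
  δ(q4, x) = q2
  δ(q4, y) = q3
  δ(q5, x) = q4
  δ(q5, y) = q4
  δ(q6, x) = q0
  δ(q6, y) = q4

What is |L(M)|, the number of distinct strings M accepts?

The useful subgraph on states {q0, q2, q3, q4, q6} is acyclic, so L(M) is finite; the longest accepting path visits 4 useful states, giving maximum string length 3.
Counting accepting paths from q6 by length: 2 of length 2, 1 of length 3. Total 3.

3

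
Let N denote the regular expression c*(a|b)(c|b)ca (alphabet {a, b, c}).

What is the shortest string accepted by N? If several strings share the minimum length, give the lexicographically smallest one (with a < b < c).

abca

By inspection of the expression, no string of length less than 4 matches, and abca is the lexicographically first match of length 4.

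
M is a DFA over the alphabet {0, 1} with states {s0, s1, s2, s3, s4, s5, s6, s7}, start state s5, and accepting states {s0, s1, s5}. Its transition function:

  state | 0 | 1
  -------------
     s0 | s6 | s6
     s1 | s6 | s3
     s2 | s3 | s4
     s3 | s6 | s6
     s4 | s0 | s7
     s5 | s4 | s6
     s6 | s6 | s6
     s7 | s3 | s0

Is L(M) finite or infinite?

The useful states (reachable from s5 and able to reach an accepting state) are {s0, s4, s5, s7}.
Restricted to these states the transition graph has no cycle, so every accepting path has bounded length and L is finite.

finite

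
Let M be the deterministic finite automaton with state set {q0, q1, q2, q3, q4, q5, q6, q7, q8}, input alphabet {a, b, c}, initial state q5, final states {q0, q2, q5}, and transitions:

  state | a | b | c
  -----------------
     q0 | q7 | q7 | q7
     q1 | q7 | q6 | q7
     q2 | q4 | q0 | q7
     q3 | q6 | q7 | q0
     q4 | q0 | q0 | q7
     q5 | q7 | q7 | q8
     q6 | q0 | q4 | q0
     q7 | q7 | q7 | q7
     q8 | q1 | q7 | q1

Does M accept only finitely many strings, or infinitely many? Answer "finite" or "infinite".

finite

The useful states (reachable from q5 and able to reach an accepting state) are {q0, q1, q4, q5, q6, q8}.
Restricted to these states the transition graph has no cycle, so every accepting path has bounded length and L is finite.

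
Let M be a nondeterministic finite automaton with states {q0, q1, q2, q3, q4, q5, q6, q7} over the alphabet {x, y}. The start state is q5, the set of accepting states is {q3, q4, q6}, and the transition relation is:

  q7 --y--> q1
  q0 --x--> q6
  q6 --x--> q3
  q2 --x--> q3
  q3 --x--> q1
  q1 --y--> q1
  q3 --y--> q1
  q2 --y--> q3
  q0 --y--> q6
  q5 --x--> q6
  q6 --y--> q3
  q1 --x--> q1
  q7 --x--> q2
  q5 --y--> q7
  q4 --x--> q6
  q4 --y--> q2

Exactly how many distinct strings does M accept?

5

The useful subgraph on states {q2, q3, q5, q6, q7} is acyclic, so L(M) is finite; the longest accepting path visits 4 useful states, giving maximum string length 3.
Counting accepting paths from q5 by length: 1 of length 1, 2 of length 2, 2 of length 3. Total 5.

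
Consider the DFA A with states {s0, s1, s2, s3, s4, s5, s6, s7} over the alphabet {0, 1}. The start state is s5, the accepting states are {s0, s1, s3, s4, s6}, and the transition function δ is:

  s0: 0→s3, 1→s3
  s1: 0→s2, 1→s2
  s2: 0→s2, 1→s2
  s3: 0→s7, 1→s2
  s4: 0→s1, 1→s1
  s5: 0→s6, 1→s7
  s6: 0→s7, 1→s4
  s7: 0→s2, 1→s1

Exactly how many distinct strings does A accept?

The useful subgraph on states {s1, s4, s5, s6, s7} is acyclic, so L(A) is finite; the longest accepting path visits 4 useful states, giving maximum string length 3.
Counting accepting paths from s5 by length: 1 of length 1, 2 of length 2, 3 of length 3. Total 6.

6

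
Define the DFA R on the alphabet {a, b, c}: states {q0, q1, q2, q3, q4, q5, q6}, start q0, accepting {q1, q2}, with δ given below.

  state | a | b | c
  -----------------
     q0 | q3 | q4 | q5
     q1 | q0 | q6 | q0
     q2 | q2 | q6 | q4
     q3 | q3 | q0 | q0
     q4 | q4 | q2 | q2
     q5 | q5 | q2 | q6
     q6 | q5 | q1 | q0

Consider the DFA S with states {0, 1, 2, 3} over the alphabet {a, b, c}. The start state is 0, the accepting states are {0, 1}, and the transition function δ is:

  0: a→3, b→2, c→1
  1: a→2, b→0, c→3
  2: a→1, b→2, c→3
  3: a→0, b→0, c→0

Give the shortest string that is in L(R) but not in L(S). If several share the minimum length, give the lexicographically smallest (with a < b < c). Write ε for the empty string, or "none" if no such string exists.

The string bb is accepted by R but not by S.
No shorter string lies in the difference, and bb is the lexicographically first length-2 string in L(R) \ L(S).

bb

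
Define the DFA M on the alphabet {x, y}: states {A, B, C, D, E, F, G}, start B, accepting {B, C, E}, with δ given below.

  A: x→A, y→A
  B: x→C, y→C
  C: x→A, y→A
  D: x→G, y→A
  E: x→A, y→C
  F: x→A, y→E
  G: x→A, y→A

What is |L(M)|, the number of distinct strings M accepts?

The useful subgraph on states {B, C} is acyclic, so L(M) is finite; the longest accepting path visits 2 useful states, giving maximum string length 1.
Counting accepting paths from B by length: 1 of length 0, 2 of length 1. Total 3.

3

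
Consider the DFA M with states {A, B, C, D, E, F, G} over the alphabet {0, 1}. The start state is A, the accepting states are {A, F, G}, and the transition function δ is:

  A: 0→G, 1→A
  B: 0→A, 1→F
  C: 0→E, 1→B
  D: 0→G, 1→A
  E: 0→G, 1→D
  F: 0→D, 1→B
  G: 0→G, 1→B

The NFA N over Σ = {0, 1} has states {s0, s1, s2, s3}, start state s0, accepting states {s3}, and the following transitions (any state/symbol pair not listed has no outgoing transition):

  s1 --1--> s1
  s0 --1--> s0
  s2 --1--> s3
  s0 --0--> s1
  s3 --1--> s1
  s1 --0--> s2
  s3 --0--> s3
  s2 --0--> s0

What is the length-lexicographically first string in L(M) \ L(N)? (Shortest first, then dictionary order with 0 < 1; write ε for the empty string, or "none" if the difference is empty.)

ε

The empty string ε is accepted by M but not by N.
Since ε is the unique shortest string, it is the required witness.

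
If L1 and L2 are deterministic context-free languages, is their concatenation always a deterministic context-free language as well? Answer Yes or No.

Take L₁ = {ε, c} (finite, hence regular and DCFL) and L₂ = {c aⁿbⁿ : n≥0} ∪ {cc aⁿb²ⁿ : n≥0} (a DCFL: the number of leading c's tells the DPDA whether to pop one stack symbol per b or per two b's). Then L₁L₂ ∩ cca⁺b* = {cc aⁿbⁿ : n≥1} ∪ {cc aⁿb²ⁿ : n≥1}. If L₁L₂ were a DCFL, so would be this intersection with a regular set, and a DPDA for it started from its configuration after reading cc would accept {aⁿbⁿ : n≥1} ∪ {aⁿb²ⁿ : n≥1}, which no deterministic PDA accepts (a DPDA for it would have a single run on aⁿb²ⁿ, accepting after the prefix aⁿbⁿ and accepting again after n more b's; an ordinary PDA that simulates it on a's and b's and, at any moment when it is accepting, may switch to reading only a fresh letter d while feeding each d to the simulation as a b, would accept aⁱbʲdᵏ (k≥1) exactly when both aⁱbʲ and aⁱbʲ⁺ᵏ are in the language, i.e. its language intersected with the regular set a*b*d⁺ would be exactly {aⁿbⁿdⁿ : n≥1} — impossible, since context-free languages are closed under intersection with regular sets and {aⁿbⁿdⁿ} is not context-free). Hence L₁L₂ is not a DCFL.

No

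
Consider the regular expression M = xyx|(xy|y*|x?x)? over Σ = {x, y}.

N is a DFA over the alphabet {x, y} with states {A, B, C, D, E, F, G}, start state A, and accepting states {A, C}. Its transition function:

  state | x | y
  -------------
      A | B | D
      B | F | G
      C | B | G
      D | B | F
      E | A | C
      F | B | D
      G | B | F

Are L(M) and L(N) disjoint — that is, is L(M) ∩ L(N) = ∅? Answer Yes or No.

No

The empty string ε is accepted by both M and N.
Hence L(M) ∩ L(N) ≠ ∅.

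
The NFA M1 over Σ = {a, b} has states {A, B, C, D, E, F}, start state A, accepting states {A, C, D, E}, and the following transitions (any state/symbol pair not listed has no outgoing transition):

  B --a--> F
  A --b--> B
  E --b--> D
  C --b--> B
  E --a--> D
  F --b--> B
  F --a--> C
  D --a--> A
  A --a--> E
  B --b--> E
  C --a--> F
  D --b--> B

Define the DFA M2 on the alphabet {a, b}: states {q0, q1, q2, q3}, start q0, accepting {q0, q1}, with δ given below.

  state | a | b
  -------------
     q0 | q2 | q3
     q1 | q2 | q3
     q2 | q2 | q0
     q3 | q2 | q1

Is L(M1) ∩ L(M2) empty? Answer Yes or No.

No

The empty string ε is accepted by both M1 and M2.
Hence L(M1) ∩ L(M2) ≠ ∅.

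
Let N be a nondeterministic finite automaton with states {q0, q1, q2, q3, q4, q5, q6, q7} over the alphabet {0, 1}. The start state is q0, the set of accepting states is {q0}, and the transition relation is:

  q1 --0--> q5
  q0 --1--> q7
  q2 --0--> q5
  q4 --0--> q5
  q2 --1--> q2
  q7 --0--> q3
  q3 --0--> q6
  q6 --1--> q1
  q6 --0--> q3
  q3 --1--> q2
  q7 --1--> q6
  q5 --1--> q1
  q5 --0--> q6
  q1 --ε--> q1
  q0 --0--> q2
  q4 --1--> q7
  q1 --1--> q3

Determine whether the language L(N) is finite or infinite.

The useful states (reachable from q0 and able to reach an accepting state) are {q0}.
Restricted to these states the transition graph has no cycle, so every accepting path has bounded length and L is finite.

finite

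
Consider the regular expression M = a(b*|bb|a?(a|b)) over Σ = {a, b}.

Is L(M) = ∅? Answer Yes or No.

The string a matches the expression, so it belongs to L(M).
Since L(M) contains at least one string, it is not empty.

No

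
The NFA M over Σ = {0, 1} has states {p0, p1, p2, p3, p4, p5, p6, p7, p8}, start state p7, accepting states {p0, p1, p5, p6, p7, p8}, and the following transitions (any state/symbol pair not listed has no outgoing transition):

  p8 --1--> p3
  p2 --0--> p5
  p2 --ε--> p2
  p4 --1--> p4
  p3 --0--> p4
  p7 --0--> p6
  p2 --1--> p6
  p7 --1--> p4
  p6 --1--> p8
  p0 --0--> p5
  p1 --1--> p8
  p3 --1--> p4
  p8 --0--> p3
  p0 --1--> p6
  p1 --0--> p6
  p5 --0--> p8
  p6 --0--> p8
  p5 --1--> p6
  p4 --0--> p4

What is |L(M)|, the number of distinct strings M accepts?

4

The useful subgraph on states {p6, p7, p8} is acyclic, so L(M) is finite; the longest accepting path visits 3 useful states, giving maximum string length 2.
Counting accepting paths from p7 by length: 1 of length 0, 1 of length 1, 2 of length 2. Total 4.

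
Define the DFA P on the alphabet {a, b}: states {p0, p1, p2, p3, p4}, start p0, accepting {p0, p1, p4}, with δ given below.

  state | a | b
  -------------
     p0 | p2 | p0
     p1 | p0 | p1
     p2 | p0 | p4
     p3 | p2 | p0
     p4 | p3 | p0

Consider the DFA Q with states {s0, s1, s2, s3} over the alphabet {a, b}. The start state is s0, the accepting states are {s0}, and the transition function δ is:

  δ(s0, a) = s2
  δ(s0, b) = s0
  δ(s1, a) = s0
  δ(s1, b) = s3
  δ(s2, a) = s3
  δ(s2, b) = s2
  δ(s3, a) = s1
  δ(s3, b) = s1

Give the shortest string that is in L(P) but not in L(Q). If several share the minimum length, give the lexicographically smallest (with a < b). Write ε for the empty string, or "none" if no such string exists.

The string aa is accepted by P but not by Q.
No shorter string lies in the difference, and aa is the lexicographically first length-2 string in L(P) \ L(Q).

aa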